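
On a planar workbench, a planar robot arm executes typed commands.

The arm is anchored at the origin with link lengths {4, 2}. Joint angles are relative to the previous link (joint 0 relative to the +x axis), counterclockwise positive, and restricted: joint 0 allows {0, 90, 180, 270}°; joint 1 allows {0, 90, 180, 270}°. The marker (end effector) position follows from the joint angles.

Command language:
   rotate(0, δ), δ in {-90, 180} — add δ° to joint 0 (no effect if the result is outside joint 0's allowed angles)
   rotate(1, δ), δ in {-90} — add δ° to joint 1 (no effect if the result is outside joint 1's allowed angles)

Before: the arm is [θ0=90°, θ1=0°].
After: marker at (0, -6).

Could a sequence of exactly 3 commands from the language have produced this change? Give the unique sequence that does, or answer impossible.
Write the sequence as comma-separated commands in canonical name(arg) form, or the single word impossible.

rotate(0, 180), rotate(0, 180), rotate(0, 180)

begin: [θ0=90°, θ1=0°]
t=1 rotate(0, 180) ⇒ [θ0=270°, θ1=0°]
t=2 rotate(0, 180) ⇒ [θ0=90°, θ1=0°]
t=3 rotate(0, 180) ⇒ [θ0=270°, θ1=0°]
no rival 3-sequence matches.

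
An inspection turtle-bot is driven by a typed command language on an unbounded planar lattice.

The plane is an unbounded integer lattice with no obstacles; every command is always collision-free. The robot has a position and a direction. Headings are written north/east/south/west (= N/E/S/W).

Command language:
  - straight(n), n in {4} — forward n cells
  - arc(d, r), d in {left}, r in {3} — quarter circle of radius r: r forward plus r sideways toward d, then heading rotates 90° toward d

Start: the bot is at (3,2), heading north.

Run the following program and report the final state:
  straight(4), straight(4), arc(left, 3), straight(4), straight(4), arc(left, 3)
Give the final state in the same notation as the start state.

t0: at (3,2), heading north
1. straight(4) → at (3,6), heading north
2. straight(4) → at (3,10), heading north
3. arc(left, 3) → at (0,13), heading west
4. straight(4) → at (-4,13), heading west
5. straight(4) → at (-8,13), heading west
6. arc(left, 3) → at (-11,10), heading south

at (-11,10), heading south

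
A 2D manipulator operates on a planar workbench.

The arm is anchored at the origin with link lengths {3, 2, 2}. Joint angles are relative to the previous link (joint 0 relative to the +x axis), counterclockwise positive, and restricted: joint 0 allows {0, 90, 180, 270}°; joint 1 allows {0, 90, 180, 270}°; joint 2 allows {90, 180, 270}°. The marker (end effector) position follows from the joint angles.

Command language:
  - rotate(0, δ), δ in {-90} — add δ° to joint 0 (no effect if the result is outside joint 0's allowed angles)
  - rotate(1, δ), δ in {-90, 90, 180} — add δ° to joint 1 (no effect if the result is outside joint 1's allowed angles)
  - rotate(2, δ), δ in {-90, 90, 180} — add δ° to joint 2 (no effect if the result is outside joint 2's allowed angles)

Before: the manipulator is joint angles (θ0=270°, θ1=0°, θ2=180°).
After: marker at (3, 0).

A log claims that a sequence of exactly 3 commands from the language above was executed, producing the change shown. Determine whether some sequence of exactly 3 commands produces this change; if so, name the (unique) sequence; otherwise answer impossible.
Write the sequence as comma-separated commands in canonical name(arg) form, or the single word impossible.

from: joint angles (θ0=270°, θ1=0°, θ2=180°)
t=1 rotate(0, -90) ⇒ joint angles (θ0=180°, θ1=0°, θ2=180°)
t=2 rotate(0, -90) ⇒ joint angles (θ0=90°, θ1=0°, θ2=180°)
t=3 rotate(0, -90) ⇒ joint angles (θ0=0°, θ1=0°, θ2=180°)
all 343 alternatives checked — unique.

rotate(0, -90), rotate(0, -90), rotate(0, -90)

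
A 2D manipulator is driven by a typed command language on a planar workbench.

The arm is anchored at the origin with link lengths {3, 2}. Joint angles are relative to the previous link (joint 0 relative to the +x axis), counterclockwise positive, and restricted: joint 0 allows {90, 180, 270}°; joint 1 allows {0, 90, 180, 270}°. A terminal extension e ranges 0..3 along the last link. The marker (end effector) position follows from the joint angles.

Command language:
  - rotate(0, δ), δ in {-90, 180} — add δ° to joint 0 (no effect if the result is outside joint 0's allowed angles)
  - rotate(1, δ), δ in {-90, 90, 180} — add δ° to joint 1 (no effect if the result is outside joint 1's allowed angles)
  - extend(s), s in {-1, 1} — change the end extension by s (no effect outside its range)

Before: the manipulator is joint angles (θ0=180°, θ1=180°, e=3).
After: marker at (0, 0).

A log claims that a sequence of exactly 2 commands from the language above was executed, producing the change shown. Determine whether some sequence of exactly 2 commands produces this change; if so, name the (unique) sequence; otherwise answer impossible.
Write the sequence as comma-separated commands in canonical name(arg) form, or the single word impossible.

extend(-1), extend(-1)

begin: joint angles (θ0=180°, θ1=180°, e=3)
t=1 extend(-1) ⇒ joint angles (θ0=180°, θ1=180°, e=2)
t=2 extend(-1) ⇒ joint angles (θ0=180°, θ1=180°, e=1)
no rival 2-sequence matches.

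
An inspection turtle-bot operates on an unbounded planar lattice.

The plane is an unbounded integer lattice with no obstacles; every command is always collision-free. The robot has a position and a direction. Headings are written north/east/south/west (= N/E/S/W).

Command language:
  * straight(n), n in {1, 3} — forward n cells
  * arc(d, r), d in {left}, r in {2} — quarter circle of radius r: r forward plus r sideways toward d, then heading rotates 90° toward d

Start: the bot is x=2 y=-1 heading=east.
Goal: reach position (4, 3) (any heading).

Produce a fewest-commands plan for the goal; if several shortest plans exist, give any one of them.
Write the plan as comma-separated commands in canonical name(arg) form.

arc(left, 2), straight(1), straight(1)

initial: x=2 y=-1 heading=east
[1] after arc(left, 2): x=4 y=1 heading=north
[2] after straight(1): x=4 y=2 heading=north
[3] after straight(1): x=4 y=3 heading=north
nothing shorter than 3 reaches the goal.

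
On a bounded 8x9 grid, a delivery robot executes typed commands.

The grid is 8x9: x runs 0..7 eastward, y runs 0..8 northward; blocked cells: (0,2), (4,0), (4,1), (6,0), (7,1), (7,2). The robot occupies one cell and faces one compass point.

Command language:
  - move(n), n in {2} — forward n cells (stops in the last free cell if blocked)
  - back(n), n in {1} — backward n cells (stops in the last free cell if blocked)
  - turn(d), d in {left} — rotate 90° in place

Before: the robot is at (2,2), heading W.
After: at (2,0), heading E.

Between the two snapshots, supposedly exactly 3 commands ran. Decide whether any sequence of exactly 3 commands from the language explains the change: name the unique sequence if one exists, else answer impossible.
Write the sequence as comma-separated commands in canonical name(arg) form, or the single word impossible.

key: cell and facing (now E) both changed — the 3 commands mix motion and turning
from: at (2,2), heading W
1. turn(left) → at (2,2), heading S
2. move(2) → at (2,0), heading S
3. turn(left) → at (2,0), heading E
no rival 3-sequence matches.

turn(left), move(2), turn(left)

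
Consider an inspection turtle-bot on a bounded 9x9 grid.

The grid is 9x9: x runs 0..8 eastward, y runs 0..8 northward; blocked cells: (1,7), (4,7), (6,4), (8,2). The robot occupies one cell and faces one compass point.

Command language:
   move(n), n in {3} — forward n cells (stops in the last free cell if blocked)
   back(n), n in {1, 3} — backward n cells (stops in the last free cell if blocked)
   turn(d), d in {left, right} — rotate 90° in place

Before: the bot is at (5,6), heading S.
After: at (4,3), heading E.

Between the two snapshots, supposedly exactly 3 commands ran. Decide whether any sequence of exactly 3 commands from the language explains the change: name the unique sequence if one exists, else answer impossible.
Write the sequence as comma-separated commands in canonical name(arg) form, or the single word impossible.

key: position moved to (4,3) AND the heading swung to E — translation plus rotation needed
from: at (5,6), heading S
[1] after move(3): at (5,3), heading S
[2] after turn(left): at (5,3), heading E
[3] after back(1): at (4,3), heading E
no other 3-command option fits: unique.

move(3), turn(left), back(1)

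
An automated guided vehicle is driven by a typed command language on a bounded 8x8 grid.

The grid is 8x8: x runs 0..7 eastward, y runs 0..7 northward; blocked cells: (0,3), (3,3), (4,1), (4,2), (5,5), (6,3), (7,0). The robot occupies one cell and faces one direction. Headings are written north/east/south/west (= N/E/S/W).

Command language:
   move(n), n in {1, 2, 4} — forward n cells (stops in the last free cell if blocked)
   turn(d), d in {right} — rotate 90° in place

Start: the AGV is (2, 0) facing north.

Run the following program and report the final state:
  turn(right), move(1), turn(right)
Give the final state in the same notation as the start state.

(3, 0) facing south

initial: (2, 0) facing north
1. turn(right) → (2, 0) facing east
2. move(1) → (3, 0) facing east
3. turn(right) → (3, 0) facing south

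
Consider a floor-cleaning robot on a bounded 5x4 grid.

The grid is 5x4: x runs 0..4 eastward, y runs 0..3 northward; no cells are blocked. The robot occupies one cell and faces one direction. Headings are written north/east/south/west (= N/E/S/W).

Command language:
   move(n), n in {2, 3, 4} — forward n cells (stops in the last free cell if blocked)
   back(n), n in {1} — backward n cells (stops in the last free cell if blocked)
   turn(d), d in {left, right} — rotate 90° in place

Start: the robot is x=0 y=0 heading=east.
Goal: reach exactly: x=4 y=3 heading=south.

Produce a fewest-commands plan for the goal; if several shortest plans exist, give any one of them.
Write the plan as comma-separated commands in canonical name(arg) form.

turn(left), move(3), turn(right), move(4), turn(right)

from: x=0 y=0 heading=east
t=1 turn(left) ⇒ x=0 y=0 heading=north
t=2 move(3) ⇒ x=0 y=3 heading=north
t=3 turn(right) ⇒ x=0 y=3 heading=east
t=4 move(4) ⇒ x=4 y=3 heading=east
t=5 turn(right) ⇒ x=4 y=3 heading=south
no 4-step plan works, so 5 is optimal.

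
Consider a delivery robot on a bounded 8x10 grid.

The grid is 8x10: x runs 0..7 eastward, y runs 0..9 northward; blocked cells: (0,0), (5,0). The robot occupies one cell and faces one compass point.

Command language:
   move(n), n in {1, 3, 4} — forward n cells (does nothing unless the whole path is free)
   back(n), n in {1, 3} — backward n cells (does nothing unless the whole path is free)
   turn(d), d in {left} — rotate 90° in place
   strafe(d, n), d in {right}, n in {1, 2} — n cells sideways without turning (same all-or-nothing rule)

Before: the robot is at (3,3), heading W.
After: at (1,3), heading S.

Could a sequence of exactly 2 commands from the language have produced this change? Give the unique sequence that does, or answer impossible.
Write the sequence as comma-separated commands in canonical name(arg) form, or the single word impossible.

key: position moved to (1,3) AND the heading swung to S — translation plus rotation needed
begin: at (3,3), heading W
step 1 (turn(left)): at (3,3), heading S
step 2 (strafe(right, 2)): at (1,3), heading S
all 64 alternatives checked — unique.

turn(left), strafe(right, 2)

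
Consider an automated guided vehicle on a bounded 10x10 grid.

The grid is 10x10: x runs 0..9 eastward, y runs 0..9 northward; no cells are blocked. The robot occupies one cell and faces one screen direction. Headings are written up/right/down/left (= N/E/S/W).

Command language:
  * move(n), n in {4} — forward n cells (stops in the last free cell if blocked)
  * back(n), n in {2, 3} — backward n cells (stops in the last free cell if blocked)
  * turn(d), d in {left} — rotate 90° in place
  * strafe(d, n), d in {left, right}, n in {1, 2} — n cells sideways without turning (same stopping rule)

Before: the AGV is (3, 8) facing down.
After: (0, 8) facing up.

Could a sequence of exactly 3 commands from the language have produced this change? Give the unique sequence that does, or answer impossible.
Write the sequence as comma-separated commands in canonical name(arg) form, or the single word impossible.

key: position moved to (0,8) AND the heading swung to N — translation plus rotation needed
from: (3, 8) facing down
[1] after turn(left): (3, 8) facing right
[2] after back(3): (0, 8) facing right
[3] after turn(left): (0, 8) facing up
all 512 alternatives checked — unique.

turn(left), back(3), turn(left)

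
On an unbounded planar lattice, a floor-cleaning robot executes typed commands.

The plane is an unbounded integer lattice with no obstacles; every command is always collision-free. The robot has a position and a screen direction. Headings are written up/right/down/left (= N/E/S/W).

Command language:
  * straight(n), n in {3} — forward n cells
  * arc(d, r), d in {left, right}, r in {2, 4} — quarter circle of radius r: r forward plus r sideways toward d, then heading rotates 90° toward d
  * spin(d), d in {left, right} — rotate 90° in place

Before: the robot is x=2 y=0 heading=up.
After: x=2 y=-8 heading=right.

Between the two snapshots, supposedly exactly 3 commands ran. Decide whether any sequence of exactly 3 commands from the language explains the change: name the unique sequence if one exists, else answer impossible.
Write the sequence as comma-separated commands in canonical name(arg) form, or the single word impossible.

spin(left), arc(left, 4), arc(left, 4)

key: order matters: swapping spin(left) and arc(left, 4) lands elsewhere
start: x=2 y=0 heading=up
t=1 spin(left) ⇒ x=2 y=0 heading=left
t=2 arc(left, 4) ⇒ x=-2 y=-4 heading=down
t=3 arc(left, 4) ⇒ x=2 y=-8 heading=right
no rival 3-sequence matches.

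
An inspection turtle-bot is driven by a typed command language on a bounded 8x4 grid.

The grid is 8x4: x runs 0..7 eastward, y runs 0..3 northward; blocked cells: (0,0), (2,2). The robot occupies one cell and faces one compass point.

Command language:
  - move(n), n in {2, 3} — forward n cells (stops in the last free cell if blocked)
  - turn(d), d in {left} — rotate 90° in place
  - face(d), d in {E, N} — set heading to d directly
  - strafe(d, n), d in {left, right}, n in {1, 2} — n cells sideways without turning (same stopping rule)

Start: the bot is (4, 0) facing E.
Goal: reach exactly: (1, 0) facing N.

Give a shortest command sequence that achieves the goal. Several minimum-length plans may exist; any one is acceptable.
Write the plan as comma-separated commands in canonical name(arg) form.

face(N), strafe(left, 2), strafe(left, 2)

initial: (4, 0) facing E
t=1 face(N) ⇒ (4, 0) facing N
t=2 strafe(left, 2) ⇒ (2, 0) facing N
t=3 strafe(left, 2) ⇒ (1, 0) facing N
minimal: 3 command(s), checked below 3.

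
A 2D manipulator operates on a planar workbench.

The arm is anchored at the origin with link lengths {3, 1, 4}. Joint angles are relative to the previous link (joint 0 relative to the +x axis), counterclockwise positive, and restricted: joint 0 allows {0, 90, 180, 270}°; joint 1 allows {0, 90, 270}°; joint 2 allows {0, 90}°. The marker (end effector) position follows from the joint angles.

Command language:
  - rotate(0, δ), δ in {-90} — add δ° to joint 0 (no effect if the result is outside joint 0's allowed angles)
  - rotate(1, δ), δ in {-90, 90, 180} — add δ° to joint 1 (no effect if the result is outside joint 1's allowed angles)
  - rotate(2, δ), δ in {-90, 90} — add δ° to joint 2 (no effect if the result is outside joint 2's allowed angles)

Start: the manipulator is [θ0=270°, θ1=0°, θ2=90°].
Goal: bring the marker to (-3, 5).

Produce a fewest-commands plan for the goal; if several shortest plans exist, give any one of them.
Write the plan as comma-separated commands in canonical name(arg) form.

rotate(0, -90), rotate(1, -90), rotate(2, -90)

initial: [θ0=270°, θ1=0°, θ2=90°]
t=1 rotate(0, -90) ⇒ [θ0=180°, θ1=0°, θ2=90°]
t=2 rotate(1, -90) ⇒ [θ0=180°, θ1=270°, θ2=90°]
t=3 rotate(2, -90) ⇒ [θ0=180°, θ1=270°, θ2=0°]
minimal: 3 command(s), checked below 3.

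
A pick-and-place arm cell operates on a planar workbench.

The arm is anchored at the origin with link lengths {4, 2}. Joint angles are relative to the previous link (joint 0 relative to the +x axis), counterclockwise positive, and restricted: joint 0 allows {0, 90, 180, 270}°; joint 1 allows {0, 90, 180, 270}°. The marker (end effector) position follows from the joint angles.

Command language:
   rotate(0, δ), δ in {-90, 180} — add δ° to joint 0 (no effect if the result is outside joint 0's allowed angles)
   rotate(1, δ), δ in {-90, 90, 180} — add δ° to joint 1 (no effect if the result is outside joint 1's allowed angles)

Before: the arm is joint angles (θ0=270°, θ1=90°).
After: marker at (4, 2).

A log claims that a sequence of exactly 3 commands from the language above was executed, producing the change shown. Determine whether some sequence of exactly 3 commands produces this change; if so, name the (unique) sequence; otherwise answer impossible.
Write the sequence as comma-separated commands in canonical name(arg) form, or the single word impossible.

begin: joint angles (θ0=270°, θ1=90°)
t=1 rotate(0, -90) ⇒ joint angles (θ0=180°, θ1=90°)
t=2 rotate(0, -90) ⇒ joint angles (θ0=90°, θ1=90°)
t=3 rotate(0, -90) ⇒ joint angles (θ0=0°, θ1=90°)
all 125 alternatives checked — unique.

rotate(0, -90), rotate(0, -90), rotate(0, -90)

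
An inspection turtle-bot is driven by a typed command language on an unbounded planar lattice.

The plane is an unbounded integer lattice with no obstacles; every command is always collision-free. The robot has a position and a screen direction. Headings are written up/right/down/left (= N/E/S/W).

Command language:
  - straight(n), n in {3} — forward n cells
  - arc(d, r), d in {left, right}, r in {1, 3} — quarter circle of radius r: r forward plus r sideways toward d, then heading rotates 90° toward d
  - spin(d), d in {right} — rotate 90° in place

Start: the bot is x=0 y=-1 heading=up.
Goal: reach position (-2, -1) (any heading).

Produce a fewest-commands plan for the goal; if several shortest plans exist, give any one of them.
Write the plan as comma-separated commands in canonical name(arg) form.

from: x=0 y=-1 heading=up
1. arc(left, 1) → x=-1 y=0 heading=left
2. arc(left, 1) → x=-2 y=-1 heading=down
no 1-step plan works, so 2 is optimal.

arc(left, 1), arc(left, 1)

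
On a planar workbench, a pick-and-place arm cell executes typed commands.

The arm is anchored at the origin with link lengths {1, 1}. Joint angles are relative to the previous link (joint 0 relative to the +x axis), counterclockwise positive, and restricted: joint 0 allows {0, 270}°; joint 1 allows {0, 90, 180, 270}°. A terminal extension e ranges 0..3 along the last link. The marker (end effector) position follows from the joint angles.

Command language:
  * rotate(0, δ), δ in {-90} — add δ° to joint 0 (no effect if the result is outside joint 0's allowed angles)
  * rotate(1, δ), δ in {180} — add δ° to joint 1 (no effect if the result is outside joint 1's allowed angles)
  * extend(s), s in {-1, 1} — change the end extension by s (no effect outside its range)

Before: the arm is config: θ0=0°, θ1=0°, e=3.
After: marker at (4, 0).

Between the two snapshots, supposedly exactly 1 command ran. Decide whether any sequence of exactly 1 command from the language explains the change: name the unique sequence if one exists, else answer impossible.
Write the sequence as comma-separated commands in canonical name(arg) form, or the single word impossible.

extend(-1)

t0: config: θ0=0°, θ1=0°, e=3
1. extend(-1) → config: θ0=0°, θ1=0°, e=2
all 4 alternatives checked — unique.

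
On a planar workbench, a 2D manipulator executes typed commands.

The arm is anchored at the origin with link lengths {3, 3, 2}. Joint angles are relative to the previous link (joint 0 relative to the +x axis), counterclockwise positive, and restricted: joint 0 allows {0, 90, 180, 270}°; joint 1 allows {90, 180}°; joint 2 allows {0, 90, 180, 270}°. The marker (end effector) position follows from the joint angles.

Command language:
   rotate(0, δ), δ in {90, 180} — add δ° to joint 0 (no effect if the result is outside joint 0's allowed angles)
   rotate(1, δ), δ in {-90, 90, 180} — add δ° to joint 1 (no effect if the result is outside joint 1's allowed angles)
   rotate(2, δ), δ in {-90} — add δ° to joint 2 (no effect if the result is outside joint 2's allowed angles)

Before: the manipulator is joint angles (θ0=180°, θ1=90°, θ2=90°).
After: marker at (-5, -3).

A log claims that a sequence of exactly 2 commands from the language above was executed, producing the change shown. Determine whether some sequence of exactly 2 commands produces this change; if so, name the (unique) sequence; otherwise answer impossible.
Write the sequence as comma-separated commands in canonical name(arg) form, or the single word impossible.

rotate(2, -90), rotate(2, -90)

start: joint angles (θ0=180°, θ1=90°, θ2=90°)
t=1 rotate(2, -90) ⇒ joint angles (θ0=180°, θ1=90°, θ2=0°)
t=2 rotate(2, -90) ⇒ joint angles (θ0=180°, θ1=90°, θ2=270°)
no rival 2-sequence matches.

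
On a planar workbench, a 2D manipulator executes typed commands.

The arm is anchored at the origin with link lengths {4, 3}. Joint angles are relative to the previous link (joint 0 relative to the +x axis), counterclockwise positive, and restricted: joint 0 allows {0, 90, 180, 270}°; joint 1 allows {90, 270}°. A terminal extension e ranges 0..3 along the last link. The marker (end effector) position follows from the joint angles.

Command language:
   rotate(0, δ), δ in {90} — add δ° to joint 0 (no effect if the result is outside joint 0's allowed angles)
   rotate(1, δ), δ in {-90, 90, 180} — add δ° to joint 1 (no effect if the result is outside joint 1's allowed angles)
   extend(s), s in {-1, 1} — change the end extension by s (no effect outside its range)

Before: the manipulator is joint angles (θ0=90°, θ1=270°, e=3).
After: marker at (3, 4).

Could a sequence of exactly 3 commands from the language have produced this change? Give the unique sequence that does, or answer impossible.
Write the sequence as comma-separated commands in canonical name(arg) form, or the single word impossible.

extend(-1), extend(-1), extend(-1)

begin: joint angles (θ0=90°, θ1=270°, e=3)
step 1 (extend(-1)): joint angles (θ0=90°, θ1=270°, e=2)
step 2 (extend(-1)): joint angles (θ0=90°, θ1=270°, e=1)
step 3 (extend(-1)): joint angles (θ0=90°, θ1=270°, e=0)
no rival 3-sequence matches.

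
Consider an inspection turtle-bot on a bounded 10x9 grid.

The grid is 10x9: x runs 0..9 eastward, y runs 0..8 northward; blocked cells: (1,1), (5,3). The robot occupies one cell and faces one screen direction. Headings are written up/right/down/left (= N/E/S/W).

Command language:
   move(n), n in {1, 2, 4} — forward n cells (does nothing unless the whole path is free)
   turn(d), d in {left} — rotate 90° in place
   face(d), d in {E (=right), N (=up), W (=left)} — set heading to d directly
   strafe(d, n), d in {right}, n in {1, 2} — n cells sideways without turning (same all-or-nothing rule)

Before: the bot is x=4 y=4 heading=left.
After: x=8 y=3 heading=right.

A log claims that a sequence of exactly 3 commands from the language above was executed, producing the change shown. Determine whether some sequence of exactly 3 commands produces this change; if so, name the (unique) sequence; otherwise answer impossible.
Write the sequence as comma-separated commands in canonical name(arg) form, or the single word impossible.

key: running strafe(right, 1) before face(E) would end elsewhere — order is forced
start: x=4 y=4 heading=left
t=1 face(E) ⇒ x=4 y=4 heading=right
t=2 move(4) ⇒ x=8 y=4 heading=right
t=3 strafe(right, 1) ⇒ x=8 y=3 heading=right
no other 3-command option fits: unique.

face(E), move(4), strafe(right, 1)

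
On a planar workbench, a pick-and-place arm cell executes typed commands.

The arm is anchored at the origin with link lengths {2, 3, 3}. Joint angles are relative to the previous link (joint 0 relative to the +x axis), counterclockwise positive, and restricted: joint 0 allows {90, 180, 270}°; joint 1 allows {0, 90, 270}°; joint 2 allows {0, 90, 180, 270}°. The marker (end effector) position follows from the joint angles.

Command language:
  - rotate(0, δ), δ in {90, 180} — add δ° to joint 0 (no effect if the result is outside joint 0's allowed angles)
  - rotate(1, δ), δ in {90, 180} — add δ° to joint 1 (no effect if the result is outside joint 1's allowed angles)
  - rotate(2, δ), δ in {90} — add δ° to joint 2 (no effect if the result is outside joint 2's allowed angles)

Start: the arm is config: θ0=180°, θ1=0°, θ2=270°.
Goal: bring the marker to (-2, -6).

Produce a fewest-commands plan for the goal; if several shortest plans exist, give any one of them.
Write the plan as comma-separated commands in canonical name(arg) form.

start: config: θ0=180°, θ1=0°, θ2=270°
1. rotate(1, 90) → config: θ0=180°, θ1=90°, θ2=270°
2. rotate(2, 90) → config: θ0=180°, θ1=90°, θ2=0°
no 1-step plan works, so 2 is optimal.

rotate(1, 90), rotate(2, 90)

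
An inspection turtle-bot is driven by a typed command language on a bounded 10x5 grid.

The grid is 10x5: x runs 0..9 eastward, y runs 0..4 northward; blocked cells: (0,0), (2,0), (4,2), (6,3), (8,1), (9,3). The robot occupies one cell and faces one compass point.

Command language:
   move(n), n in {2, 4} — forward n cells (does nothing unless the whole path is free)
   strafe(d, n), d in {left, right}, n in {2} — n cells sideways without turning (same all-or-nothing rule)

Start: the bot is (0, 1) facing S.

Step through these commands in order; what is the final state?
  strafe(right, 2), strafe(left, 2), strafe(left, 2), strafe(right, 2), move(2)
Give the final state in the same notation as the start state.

(2, 1) facing S

initial: (0, 1) facing S
t=1 strafe(right, 2) ⇒ (0, 1) facing S
t=2 strafe(left, 2) ⇒ (2, 1) facing S
t=3 strafe(left, 2) ⇒ (4, 1) facing S
t=4 strafe(right, 2) ⇒ (2, 1) facing S
t=5 move(2) ⇒ (2, 1) facing S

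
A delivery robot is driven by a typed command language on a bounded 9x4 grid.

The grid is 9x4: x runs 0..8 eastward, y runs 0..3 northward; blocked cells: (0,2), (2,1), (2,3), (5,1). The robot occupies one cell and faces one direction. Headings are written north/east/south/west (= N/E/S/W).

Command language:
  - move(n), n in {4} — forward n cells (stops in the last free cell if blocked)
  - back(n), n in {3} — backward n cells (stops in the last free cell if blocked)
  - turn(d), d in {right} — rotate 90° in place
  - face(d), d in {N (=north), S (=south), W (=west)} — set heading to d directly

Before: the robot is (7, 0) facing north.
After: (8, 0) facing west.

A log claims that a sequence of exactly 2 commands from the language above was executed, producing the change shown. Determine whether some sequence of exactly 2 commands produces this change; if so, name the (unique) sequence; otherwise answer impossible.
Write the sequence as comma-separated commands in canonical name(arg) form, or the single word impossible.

key: back(3) runs into the grid edge before its full distance
start: (7, 0) facing north
t=1 face(W) ⇒ (7, 0) facing west
t=2 back(3) ⇒ (8, 0) facing west
no rival 2-sequence matches.

face(W), back(3)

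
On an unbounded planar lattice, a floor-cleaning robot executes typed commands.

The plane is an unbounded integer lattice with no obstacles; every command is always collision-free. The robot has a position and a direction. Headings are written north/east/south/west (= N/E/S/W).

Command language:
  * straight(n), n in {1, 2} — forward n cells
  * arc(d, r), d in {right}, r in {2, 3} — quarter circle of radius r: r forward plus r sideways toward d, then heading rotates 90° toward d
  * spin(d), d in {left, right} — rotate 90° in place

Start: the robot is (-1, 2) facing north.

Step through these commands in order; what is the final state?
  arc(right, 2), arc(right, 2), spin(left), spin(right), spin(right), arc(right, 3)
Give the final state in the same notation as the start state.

(0, 5) facing north

initial: (-1, 2) facing north
1. arc(right, 2) → (1, 4) facing east
2. arc(right, 2) → (3, 2) facing south
3. spin(left) → (3, 2) facing east
4. spin(right) → (3, 2) facing south
5. spin(right) → (3, 2) facing west
6. arc(right, 3) → (0, 5) facing north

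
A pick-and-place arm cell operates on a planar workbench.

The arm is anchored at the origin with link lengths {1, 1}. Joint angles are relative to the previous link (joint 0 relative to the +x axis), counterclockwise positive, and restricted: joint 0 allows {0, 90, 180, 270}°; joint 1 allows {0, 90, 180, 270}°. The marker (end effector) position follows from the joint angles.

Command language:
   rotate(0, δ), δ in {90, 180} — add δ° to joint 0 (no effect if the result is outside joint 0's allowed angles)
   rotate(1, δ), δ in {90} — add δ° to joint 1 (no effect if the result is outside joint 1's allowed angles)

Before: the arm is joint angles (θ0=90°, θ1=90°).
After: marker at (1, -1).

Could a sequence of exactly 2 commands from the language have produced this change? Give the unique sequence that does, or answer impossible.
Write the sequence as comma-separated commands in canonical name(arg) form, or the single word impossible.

start: joint angles (θ0=90°, θ1=90°)
t=1 rotate(0, 90) ⇒ joint angles (θ0=180°, θ1=90°)
t=2 rotate(0, 90) ⇒ joint angles (θ0=270°, θ1=90°)
uniquely the one of 9 2-step routes that fits.

rotate(0, 90), rotate(0, 90)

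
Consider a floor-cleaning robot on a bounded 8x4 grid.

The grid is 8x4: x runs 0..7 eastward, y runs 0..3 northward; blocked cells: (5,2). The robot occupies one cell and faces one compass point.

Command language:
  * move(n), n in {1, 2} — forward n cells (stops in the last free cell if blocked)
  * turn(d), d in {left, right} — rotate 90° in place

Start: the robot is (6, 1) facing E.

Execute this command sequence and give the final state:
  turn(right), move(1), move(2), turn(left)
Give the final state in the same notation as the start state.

from: (6, 1) facing E
step 1 (turn(right)): (6, 1) facing S
step 2 (move(1)): (6, 0) facing S
step 3 (move(2)): (6, 0) facing S
step 4 (turn(left)): (6, 0) facing E

(6, 0) facing E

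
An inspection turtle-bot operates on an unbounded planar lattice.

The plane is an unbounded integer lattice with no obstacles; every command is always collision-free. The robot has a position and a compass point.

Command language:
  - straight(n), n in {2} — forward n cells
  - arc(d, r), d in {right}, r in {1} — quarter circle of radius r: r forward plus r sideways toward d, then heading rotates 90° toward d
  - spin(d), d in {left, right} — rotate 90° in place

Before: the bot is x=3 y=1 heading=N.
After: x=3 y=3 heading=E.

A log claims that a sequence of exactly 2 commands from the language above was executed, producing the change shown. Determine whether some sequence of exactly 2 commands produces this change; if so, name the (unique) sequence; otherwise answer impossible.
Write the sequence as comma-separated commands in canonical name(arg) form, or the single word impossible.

key: position moved to (3,3) AND the heading swung to E — translation plus rotation needed
t0: x=3 y=1 heading=N
1. straight(2) → x=3 y=3 heading=N
2. spin(right) → x=3 y=3 heading=E
no other 2-command option fits: unique.

straight(2), spin(right)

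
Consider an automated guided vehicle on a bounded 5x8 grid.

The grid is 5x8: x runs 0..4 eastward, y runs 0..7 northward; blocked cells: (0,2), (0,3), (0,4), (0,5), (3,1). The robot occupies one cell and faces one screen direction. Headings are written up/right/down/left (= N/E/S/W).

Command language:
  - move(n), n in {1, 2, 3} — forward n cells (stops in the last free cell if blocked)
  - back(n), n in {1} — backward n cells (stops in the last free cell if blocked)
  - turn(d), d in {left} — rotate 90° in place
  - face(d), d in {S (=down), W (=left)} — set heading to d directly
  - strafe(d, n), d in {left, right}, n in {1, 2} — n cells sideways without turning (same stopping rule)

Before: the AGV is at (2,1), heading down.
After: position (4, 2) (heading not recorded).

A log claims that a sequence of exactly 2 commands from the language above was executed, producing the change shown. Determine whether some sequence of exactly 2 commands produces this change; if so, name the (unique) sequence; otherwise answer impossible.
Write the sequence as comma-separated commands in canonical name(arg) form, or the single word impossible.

key: running strafe(left, 2) before back(1) would end elsewhere — order is forced
begin: at (2,1), heading down
step 1 (back(1)): at (2,2), heading down
step 2 (strafe(left, 2)): at (4,2), heading down
no other 2-command option fits: unique.

back(1), strafe(left, 2)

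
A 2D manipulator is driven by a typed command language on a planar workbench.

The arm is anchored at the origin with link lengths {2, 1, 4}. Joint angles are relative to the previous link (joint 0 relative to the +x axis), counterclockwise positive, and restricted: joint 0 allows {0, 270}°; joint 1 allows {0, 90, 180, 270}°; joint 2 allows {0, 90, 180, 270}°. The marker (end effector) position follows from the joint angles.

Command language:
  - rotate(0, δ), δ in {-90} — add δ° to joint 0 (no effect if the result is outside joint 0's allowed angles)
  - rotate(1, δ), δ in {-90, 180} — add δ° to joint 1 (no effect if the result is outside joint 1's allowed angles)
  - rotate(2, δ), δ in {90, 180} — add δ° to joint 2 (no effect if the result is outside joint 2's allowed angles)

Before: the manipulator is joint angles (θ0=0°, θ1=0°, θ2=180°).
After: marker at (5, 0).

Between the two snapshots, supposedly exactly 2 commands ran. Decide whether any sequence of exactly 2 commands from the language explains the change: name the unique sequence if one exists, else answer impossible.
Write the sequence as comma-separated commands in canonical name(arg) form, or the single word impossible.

begin: joint angles (θ0=0°, θ1=0°, θ2=180°)
1. rotate(1, -90) → joint angles (θ0=0°, θ1=270°, θ2=180°)
2. rotate(1, -90) → joint angles (θ0=0°, θ1=180°, θ2=180°)
all 25 alternatives checked — unique.

rotate(1, -90), rotate(1, -90)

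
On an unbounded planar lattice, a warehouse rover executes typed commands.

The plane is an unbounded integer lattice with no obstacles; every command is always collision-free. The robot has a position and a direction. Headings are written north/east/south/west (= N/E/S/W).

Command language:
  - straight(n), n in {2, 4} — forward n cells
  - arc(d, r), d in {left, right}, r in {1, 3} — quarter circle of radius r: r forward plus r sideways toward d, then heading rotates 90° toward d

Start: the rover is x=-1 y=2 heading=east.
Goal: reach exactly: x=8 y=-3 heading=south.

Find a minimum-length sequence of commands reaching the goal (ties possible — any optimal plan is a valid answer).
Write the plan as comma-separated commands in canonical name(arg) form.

arc(right, 3), arc(left, 1), straight(4), arc(right, 1)

start: x=-1 y=2 heading=east
[1] after arc(right, 3): x=2 y=-1 heading=south
[2] after arc(left, 1): x=3 y=-2 heading=east
[3] after straight(4): x=7 y=-2 heading=east
[4] after arc(right, 1): x=8 y=-3 heading=south
nothing shorter than 4 reaches the goal.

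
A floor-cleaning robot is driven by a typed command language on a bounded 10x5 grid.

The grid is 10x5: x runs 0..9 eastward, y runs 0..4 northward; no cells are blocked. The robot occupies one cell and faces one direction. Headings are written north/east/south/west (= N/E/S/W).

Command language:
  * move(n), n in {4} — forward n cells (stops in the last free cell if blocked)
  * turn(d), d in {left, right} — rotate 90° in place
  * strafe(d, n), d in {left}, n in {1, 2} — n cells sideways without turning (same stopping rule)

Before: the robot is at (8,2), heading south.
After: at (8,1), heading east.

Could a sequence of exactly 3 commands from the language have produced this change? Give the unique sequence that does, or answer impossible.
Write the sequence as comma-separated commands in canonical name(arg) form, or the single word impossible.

key: running strafe(left, 1) before move(4) would end elsewhere — order is forced
initial: at (8,2), heading south
1. move(4) → at (8,0), heading south
2. turn(left) → at (8,0), heading east
3. strafe(left, 1) → at (8,1), heading east
no other 3-command option fits: unique.

move(4), turn(left), strafe(left, 1)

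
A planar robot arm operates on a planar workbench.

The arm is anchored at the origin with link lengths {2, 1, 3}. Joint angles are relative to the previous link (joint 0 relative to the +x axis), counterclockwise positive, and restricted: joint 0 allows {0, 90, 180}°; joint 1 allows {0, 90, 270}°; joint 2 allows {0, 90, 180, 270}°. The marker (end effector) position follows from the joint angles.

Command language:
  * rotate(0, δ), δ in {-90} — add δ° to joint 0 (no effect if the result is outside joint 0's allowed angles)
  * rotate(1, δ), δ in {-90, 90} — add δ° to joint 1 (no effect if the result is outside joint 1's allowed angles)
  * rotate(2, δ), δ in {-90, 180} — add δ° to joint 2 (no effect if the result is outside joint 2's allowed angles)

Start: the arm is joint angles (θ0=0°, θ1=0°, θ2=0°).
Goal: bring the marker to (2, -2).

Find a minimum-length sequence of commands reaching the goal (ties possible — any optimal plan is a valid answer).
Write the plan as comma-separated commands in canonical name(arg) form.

t0: joint angles (θ0=0°, θ1=0°, θ2=0°)
step 1 (rotate(2, 180)): joint angles (θ0=0°, θ1=0°, θ2=180°)
step 2 (rotate(1, 90)): joint angles (θ0=0°, θ1=90°, θ2=180°)
minimal: 2 command(s), checked below 2.

rotate(2, 180), rotate(1, 90)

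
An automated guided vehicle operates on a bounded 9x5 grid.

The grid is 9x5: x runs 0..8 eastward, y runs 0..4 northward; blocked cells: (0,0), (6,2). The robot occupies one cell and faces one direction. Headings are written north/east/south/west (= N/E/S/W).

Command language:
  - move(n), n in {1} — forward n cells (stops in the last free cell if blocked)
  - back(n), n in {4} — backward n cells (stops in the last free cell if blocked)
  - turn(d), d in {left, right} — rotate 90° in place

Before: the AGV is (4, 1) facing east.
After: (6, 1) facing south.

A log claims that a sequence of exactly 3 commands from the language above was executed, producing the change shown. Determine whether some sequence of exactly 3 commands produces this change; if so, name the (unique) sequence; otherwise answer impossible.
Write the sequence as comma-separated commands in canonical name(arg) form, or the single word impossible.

move(1), move(1), turn(right)

key: running turn(right) before move(1) would end elsewhere — order is forced
initial: (4, 1) facing east
step 1 (move(1)): (5, 1) facing east
step 2 (move(1)): (6, 1) facing east
step 3 (turn(right)): (6, 1) facing south
no other 3-command option fits: unique.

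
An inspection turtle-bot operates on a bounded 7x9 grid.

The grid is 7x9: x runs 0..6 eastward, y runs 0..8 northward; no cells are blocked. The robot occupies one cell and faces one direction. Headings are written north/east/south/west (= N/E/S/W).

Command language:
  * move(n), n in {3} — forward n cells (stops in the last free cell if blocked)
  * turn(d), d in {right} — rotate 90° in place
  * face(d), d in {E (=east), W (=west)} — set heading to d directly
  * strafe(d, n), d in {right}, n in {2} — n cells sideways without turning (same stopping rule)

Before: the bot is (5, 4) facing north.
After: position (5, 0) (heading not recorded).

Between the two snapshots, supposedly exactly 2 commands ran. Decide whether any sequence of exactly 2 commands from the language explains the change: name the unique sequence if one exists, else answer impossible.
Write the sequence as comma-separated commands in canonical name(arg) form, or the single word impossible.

impossible

every 2-command combo misses the target.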